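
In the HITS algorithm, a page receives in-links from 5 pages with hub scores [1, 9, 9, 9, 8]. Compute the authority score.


Authority = sum of hub scores of in-linkers
In-link 1: hub score = 1
In-link 2: hub score = 9
In-link 3: hub score = 9
In-link 4: hub score = 9
In-link 5: hub score = 8
Authority = 1 + 9 + 9 + 9 + 8 = 36

36


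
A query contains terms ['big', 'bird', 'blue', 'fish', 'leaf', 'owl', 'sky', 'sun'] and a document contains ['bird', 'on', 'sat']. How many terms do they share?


Query terms: ['big', 'bird', 'blue', 'fish', 'leaf', 'owl', 'sky', 'sun']
Document terms: ['bird', 'on', 'sat']
Common terms: ['bird']
Overlap count = 1

1


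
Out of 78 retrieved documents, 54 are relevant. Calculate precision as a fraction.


Precision = relevant_retrieved / total_retrieved
= 54 / 78
= 54 / (54 + 24)
= 9/13

9/13


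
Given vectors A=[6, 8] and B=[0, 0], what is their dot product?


Dot product = sum of element-wise products
A[0]*B[0] = 6*0 = 0
A[1]*B[1] = 8*0 = 0
Sum = 0 + 0 = 0

0


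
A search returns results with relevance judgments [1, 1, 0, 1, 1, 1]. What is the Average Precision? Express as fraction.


Computing P@k for each relevant position:
Position 1: relevant, P@1 = 1/1 = 1
Position 2: relevant, P@2 = 2/2 = 1
Position 3: not relevant
Position 4: relevant, P@4 = 3/4 = 3/4
Position 5: relevant, P@5 = 4/5 = 4/5
Position 6: relevant, P@6 = 5/6 = 5/6
Sum of P@k = 1 + 1 + 3/4 + 4/5 + 5/6 = 263/60
AP = 263/60 / 5 = 263/300

263/300


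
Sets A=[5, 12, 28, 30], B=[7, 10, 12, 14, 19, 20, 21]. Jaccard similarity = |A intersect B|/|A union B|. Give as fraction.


A intersect B = [12]
|A intersect B| = 1
A union B = [5, 7, 10, 12, 14, 19, 20, 21, 28, 30]
|A union B| = 10
Jaccard = 1/10 = 1/10

1/10


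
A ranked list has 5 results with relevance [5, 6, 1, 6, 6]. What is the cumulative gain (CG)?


Cumulative Gain = sum of relevance scores
Position 1: rel=5, running sum=5
Position 2: rel=6, running sum=11
Position 3: rel=1, running sum=12
Position 4: rel=6, running sum=18
Position 5: rel=6, running sum=24
CG = 24

24


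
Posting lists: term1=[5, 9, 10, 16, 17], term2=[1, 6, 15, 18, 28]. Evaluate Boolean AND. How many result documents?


Boolean AND: find intersection of posting lists
term1 docs: [5, 9, 10, 16, 17]
term2 docs: [1, 6, 15, 18, 28]
Intersection: []
|intersection| = 0

0


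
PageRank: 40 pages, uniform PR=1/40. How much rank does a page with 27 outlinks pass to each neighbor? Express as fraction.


Initial PR = 1/40 = 1/40
Outlinks = 27
Contribution per link = PR / outlinks
= 1/40 / 27
= 1/1080

1/1080


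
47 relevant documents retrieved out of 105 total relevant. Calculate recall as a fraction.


Recall = retrieved_relevant / total_relevant
= 47 / 105
= 47 / (47 + 58)
= 47/105

47/105


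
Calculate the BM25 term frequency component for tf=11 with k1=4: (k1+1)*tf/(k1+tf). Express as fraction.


BM25 TF component = (k1+1)*tf / (k1+tf)
k1 = 4, tf = 11
Numerator = (4+1)*11 = 55
Denominator = 4 + 11 = 15
= 55/15 = 11/3

11/3


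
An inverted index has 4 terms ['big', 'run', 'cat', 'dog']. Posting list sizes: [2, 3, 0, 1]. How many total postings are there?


Summing posting list sizes:
'big': 2 postings
'run': 3 postings
'cat': 0 postings
'dog': 1 postings
Total = 2 + 3 + 0 + 1 = 6

6


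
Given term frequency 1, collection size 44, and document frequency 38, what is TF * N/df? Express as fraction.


TF * (N/df)
= 1 * (44/38)
= 1 * 22/19
= 22/19

22/19


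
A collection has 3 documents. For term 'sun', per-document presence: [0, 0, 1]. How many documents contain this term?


Checking each document for 'sun':
Doc 1: absent
Doc 2: absent
Doc 3: present
df = sum of presences = 0 + 0 + 1 = 1

1


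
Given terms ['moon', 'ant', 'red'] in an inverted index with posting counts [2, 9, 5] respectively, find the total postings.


Summing posting list sizes:
'moon': 2 postings
'ant': 9 postings
'red': 5 postings
Total = 2 + 9 + 5 = 16

16


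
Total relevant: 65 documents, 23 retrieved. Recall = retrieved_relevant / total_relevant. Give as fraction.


Recall = retrieved_relevant / total_relevant
= 23 / 65
= 23 / (23 + 42)
= 23/65

23/65


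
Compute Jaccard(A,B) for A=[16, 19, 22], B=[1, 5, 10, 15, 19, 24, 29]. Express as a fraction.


A intersect B = [19]
|A intersect B| = 1
A union B = [1, 5, 10, 15, 16, 19, 22, 24, 29]
|A union B| = 9
Jaccard = 1/9 = 1/9

1/9


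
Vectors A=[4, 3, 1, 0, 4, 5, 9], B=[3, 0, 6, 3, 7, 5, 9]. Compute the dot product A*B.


Dot product = sum of element-wise products
A[0]*B[0] = 4*3 = 12
A[1]*B[1] = 3*0 = 0
A[2]*B[2] = 1*6 = 6
A[3]*B[3] = 0*3 = 0
A[4]*B[4] = 4*7 = 28
A[5]*B[5] = 5*5 = 25
A[6]*B[6] = 9*9 = 81
Sum = 12 + 0 + 6 + 0 + 28 + 25 + 81 = 152

152


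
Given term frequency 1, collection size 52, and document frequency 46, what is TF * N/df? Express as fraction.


TF * (N/df)
= 1 * (52/46)
= 1 * 26/23
= 26/23

26/23


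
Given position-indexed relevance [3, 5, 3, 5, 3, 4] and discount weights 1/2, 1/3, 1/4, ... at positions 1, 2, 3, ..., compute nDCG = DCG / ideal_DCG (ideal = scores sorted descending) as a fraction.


Position discount weights w_i = 1/(i+1) for i=1..6:
Weights = [1/2, 1/3, 1/4, 1/5, 1/6, 1/7]
Actual relevance: [3, 5, 3, 5, 3, 4]
DCG = 3/2 + 5/3 + 3/4 + 5/5 + 3/6 + 4/7 = 503/84
Ideal relevance (sorted desc): [5, 5, 4, 3, 3, 3]
Ideal DCG = 5/2 + 5/3 + 4/4 + 3/5 + 3/6 + 3/7 = 703/105
nDCG = DCG / ideal_DCG = 503/84 / 703/105 = 2515/2812

2515/2812


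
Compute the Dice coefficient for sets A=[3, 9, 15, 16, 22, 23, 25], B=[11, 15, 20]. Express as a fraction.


A intersect B = [15]
|A intersect B| = 1
|A| = 7, |B| = 3
Dice = 2*1 / (7+3)
= 2 / 10 = 1/5

1/5


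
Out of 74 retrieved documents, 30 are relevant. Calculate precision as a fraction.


Precision = relevant_retrieved / total_retrieved
= 30 / 74
= 30 / (30 + 44)
= 15/37

15/37


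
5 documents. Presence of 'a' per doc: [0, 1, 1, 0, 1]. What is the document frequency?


Checking each document for 'a':
Doc 1: absent
Doc 2: present
Doc 3: present
Doc 4: absent
Doc 5: present
df = sum of presences = 0 + 1 + 1 + 0 + 1 = 3

3


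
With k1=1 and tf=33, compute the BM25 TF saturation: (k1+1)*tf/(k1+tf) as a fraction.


BM25 TF component = (k1+1)*tf / (k1+tf)
k1 = 1, tf = 33
Numerator = (1+1)*33 = 66
Denominator = 1 + 33 = 34
= 66/34 = 33/17

33/17


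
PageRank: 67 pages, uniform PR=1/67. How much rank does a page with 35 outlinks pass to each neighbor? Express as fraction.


Initial PR = 1/67 = 1/67
Outlinks = 35
Contribution per link = PR / outlinks
= 1/67 / 35
= 1/2345

1/2345


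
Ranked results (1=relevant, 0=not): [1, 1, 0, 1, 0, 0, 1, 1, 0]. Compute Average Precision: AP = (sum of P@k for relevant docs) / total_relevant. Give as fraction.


Computing P@k for each relevant position:
Position 1: relevant, P@1 = 1/1 = 1
Position 2: relevant, P@2 = 2/2 = 1
Position 3: not relevant
Position 4: relevant, P@4 = 3/4 = 3/4
Position 5: not relevant
Position 6: not relevant
Position 7: relevant, P@7 = 4/7 = 4/7
Position 8: relevant, P@8 = 5/8 = 5/8
Position 9: not relevant
Sum of P@k = 1 + 1 + 3/4 + 4/7 + 5/8 = 221/56
AP = 221/56 / 5 = 221/280

221/280


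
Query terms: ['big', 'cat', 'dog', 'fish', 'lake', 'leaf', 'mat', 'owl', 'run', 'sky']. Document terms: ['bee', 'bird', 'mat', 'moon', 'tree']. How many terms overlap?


Query terms: ['big', 'cat', 'dog', 'fish', 'lake', 'leaf', 'mat', 'owl', 'run', 'sky']
Document terms: ['bee', 'bird', 'mat', 'moon', 'tree']
Common terms: ['mat']
Overlap count = 1

1


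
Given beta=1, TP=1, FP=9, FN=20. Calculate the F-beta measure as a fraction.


P = TP/(TP+FP) = 1/10 = 1/10
R = TP/(TP+FN) = 1/21 = 1/21
beta^2 = 1^2 = 1
(1 + beta^2) = 2
Numerator = (1+beta^2)*P*R = 1/105
Denominator = beta^2*P + R = 1/10 + 1/21 = 31/210
F_beta = 2/31

2/31


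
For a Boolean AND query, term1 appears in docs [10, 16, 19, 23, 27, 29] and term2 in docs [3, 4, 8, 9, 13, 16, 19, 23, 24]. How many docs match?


Boolean AND: find intersection of posting lists
term1 docs: [10, 16, 19, 23, 27, 29]
term2 docs: [3, 4, 8, 9, 13, 16, 19, 23, 24]
Intersection: [16, 19, 23]
|intersection| = 3

3


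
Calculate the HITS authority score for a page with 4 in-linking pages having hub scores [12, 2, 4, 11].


Authority = sum of hub scores of in-linkers
In-link 1: hub score = 12
In-link 2: hub score = 2
In-link 3: hub score = 4
In-link 4: hub score = 11
Authority = 12 + 2 + 4 + 11 = 29

29


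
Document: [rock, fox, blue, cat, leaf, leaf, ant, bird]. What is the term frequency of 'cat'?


Document has 8 words
Scanning for 'cat':
Found at positions: [3]
Count = 1

1


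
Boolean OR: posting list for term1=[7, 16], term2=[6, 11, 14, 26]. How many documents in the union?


Boolean OR: find union of posting lists
term1 docs: [7, 16]
term2 docs: [6, 11, 14, 26]
Union: [6, 7, 11, 14, 16, 26]
|union| = 6

6


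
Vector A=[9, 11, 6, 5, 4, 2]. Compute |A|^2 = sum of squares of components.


|A|^2 = sum of squared components
A[0]^2 = 9^2 = 81
A[1]^2 = 11^2 = 121
A[2]^2 = 6^2 = 36
A[3]^2 = 5^2 = 25
A[4]^2 = 4^2 = 16
A[5]^2 = 2^2 = 4
Sum = 81 + 121 + 36 + 25 + 16 + 4 = 283

283


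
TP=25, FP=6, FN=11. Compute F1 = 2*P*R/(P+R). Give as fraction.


F1 = 2 * P * R / (P + R)
P = TP/(TP+FP) = 25/31 = 25/31
R = TP/(TP+FN) = 25/36 = 25/36
2 * P * R = 2 * 25/31 * 25/36 = 625/558
P + R = 25/31 + 25/36 = 1675/1116
F1 = 625/558 / 1675/1116 = 50/67

50/67


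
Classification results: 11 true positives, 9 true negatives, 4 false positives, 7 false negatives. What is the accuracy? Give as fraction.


Accuracy = (TP + TN) / (TP + TN + FP + FN)
TP + TN = 11 + 9 = 20
Total = 11 + 9 + 4 + 7 = 31
Accuracy = 20 / 31 = 20/31

20/31


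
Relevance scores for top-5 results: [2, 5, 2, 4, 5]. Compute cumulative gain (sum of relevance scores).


Cumulative Gain = sum of relevance scores
Position 1: rel=2, running sum=2
Position 2: rel=5, running sum=7
Position 3: rel=2, running sum=9
Position 4: rel=4, running sum=13
Position 5: rel=5, running sum=18
CG = 18

18


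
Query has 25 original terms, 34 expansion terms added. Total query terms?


Original terms: 25
Expansion terms: 34
Total = 25 + 34 = 59

59


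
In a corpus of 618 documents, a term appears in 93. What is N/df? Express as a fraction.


IDF ratio = N / df
= 618 / 93
= 206/31

206/31


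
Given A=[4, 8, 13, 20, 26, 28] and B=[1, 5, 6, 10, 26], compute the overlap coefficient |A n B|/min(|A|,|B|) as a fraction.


A intersect B = [26]
|A intersect B| = 1
min(|A|, |B|) = min(6, 5) = 5
Overlap = 1 / 5 = 1/5

1/5


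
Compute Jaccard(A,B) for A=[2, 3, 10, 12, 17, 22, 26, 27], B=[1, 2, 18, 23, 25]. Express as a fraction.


A intersect B = [2]
|A intersect B| = 1
A union B = [1, 2, 3, 10, 12, 17, 18, 22, 23, 25, 26, 27]
|A union B| = 12
Jaccard = 1/12 = 1/12

1/12


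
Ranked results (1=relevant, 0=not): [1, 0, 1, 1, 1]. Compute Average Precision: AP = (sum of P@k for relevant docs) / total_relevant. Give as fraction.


Computing P@k for each relevant position:
Position 1: relevant, P@1 = 1/1 = 1
Position 2: not relevant
Position 3: relevant, P@3 = 2/3 = 2/3
Position 4: relevant, P@4 = 3/4 = 3/4
Position 5: relevant, P@5 = 4/5 = 4/5
Sum of P@k = 1 + 2/3 + 3/4 + 4/5 = 193/60
AP = 193/60 / 4 = 193/240

193/240


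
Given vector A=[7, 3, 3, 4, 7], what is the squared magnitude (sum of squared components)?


|A|^2 = sum of squared components
A[0]^2 = 7^2 = 49
A[1]^2 = 3^2 = 9
A[2]^2 = 3^2 = 9
A[3]^2 = 4^2 = 16
A[4]^2 = 7^2 = 49
Sum = 49 + 9 + 9 + 16 + 49 = 132

132


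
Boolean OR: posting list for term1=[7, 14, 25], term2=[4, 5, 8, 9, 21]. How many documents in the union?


Boolean OR: find union of posting lists
term1 docs: [7, 14, 25]
term2 docs: [4, 5, 8, 9, 21]
Union: [4, 5, 7, 8, 9, 14, 21, 25]
|union| = 8

8


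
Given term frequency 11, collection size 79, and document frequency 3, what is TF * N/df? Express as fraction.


TF * (N/df)
= 11 * (79/3)
= 11 * 79/3
= 869/3

869/3


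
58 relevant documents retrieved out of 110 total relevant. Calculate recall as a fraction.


Recall = retrieved_relevant / total_relevant
= 58 / 110
= 58 / (58 + 52)
= 29/55

29/55


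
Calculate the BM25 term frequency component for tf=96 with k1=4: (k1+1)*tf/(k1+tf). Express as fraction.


BM25 TF component = (k1+1)*tf / (k1+tf)
k1 = 4, tf = 96
Numerator = (4+1)*96 = 480
Denominator = 4 + 96 = 100
= 480/100 = 24/5

24/5


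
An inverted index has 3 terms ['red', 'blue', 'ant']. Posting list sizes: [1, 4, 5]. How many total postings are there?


Summing posting list sizes:
'red': 1 postings
'blue': 4 postings
'ant': 5 postings
Total = 1 + 4 + 5 = 10

10


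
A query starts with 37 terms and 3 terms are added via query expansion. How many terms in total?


Original terms: 37
Expansion terms: 3
Total = 37 + 3 = 40

40


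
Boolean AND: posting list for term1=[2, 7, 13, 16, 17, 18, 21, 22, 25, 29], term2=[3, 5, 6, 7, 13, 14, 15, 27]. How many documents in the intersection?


Boolean AND: find intersection of posting lists
term1 docs: [2, 7, 13, 16, 17, 18, 21, 22, 25, 29]
term2 docs: [3, 5, 6, 7, 13, 14, 15, 27]
Intersection: [7, 13]
|intersection| = 2

2


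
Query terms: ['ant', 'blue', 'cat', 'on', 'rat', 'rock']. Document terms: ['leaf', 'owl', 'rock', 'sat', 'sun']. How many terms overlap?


Query terms: ['ant', 'blue', 'cat', 'on', 'rat', 'rock']
Document terms: ['leaf', 'owl', 'rock', 'sat', 'sun']
Common terms: ['rock']
Overlap count = 1

1


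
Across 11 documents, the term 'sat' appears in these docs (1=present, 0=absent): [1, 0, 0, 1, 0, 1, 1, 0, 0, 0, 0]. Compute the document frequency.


Checking each document for 'sat':
Doc 1: present
Doc 2: absent
Doc 3: absent
Doc 4: present
Doc 5: absent
Doc 6: present
Doc 7: present
Doc 8: absent
Doc 9: absent
Doc 10: absent
Doc 11: absent
df = sum of presences = 1 + 0 + 0 + 1 + 0 + 1 + 1 + 0 + 0 + 0 + 0 = 4

4


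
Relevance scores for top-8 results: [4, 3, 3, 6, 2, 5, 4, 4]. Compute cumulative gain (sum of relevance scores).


Cumulative Gain = sum of relevance scores
Position 1: rel=4, running sum=4
Position 2: rel=3, running sum=7
Position 3: rel=3, running sum=10
Position 4: rel=6, running sum=16
Position 5: rel=2, running sum=18
Position 6: rel=5, running sum=23
Position 7: rel=4, running sum=27
Position 8: rel=4, running sum=31
CG = 31

31


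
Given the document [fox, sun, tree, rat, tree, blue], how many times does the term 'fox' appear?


Document has 6 words
Scanning for 'fox':
Found at positions: [0]
Count = 1

1


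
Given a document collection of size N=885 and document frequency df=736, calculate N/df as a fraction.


IDF ratio = N / df
= 885 / 736
= 885/736

885/736


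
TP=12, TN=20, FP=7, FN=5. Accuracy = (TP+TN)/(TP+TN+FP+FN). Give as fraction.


Accuracy = (TP + TN) / (TP + TN + FP + FN)
TP + TN = 12 + 20 = 32
Total = 12 + 20 + 7 + 5 = 44
Accuracy = 32 / 44 = 8/11

8/11


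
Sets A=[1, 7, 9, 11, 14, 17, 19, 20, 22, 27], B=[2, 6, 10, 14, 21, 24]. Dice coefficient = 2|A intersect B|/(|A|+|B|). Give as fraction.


A intersect B = [14]
|A intersect B| = 1
|A| = 10, |B| = 6
Dice = 2*1 / (10+6)
= 2 / 16 = 1/8

1/8


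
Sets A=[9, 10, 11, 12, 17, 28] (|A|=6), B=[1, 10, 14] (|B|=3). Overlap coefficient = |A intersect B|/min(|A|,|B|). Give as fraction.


A intersect B = [10]
|A intersect B| = 1
min(|A|, |B|) = min(6, 3) = 3
Overlap = 1 / 3 = 1/3

1/3


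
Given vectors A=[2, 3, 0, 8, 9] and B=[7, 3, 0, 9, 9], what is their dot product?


Dot product = sum of element-wise products
A[0]*B[0] = 2*7 = 14
A[1]*B[1] = 3*3 = 9
A[2]*B[2] = 0*0 = 0
A[3]*B[3] = 8*9 = 72
A[4]*B[4] = 9*9 = 81
Sum = 14 + 9 + 0 + 72 + 81 = 176

176


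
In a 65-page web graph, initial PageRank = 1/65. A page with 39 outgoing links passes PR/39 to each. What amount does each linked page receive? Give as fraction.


Initial PR = 1/65 = 1/65
Outlinks = 39
Contribution per link = PR / outlinks
= 1/65 / 39
= 1/2535

1/2535


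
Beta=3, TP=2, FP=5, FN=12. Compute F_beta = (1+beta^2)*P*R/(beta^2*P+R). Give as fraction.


P = TP/(TP+FP) = 2/7 = 2/7
R = TP/(TP+FN) = 2/14 = 1/7
beta^2 = 3^2 = 9
(1 + beta^2) = 10
Numerator = (1+beta^2)*P*R = 20/49
Denominator = beta^2*P + R = 18/7 + 1/7 = 19/7
F_beta = 20/133

20/133


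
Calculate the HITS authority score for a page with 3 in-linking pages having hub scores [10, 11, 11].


Authority = sum of hub scores of in-linkers
In-link 1: hub score = 10
In-link 2: hub score = 11
In-link 3: hub score = 11
Authority = 10 + 11 + 11 = 32

32


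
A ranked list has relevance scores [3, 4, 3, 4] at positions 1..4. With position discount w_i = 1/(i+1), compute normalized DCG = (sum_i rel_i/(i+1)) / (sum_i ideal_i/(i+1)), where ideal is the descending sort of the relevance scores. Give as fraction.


Position discount weights w_i = 1/(i+1) for i=1..4:
Weights = [1/2, 1/3, 1/4, 1/5]
Actual relevance: [3, 4, 3, 4]
DCG = 3/2 + 4/3 + 3/4 + 4/5 = 263/60
Ideal relevance (sorted desc): [4, 4, 3, 3]
Ideal DCG = 4/2 + 4/3 + 3/4 + 3/5 = 281/60
nDCG = DCG / ideal_DCG = 263/60 / 281/60 = 263/281

263/281


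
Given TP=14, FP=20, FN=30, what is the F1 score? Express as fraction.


F1 = 2 * P * R / (P + R)
P = TP/(TP+FP) = 14/34 = 7/17
R = TP/(TP+FN) = 14/44 = 7/22
2 * P * R = 2 * 7/17 * 7/22 = 49/187
P + R = 7/17 + 7/22 = 273/374
F1 = 49/187 / 273/374 = 14/39

14/39


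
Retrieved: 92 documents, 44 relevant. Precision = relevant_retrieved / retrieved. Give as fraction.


Precision = relevant_retrieved / total_retrieved
= 44 / 92
= 44 / (44 + 48)
= 11/23

11/23


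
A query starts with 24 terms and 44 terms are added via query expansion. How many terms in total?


Original terms: 24
Expansion terms: 44
Total = 24 + 44 = 68

68


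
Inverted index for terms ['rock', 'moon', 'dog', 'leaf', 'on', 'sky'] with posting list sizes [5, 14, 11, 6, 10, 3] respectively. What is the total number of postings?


Summing posting list sizes:
'rock': 5 postings
'moon': 14 postings
'dog': 11 postings
'leaf': 6 postings
'on': 10 postings
'sky': 3 postings
Total = 5 + 14 + 11 + 6 + 10 + 3 = 49

49


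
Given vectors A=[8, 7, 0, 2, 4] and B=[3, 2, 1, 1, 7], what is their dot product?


Dot product = sum of element-wise products
A[0]*B[0] = 8*3 = 24
A[1]*B[1] = 7*2 = 14
A[2]*B[2] = 0*1 = 0
A[3]*B[3] = 2*1 = 2
A[4]*B[4] = 4*7 = 28
Sum = 24 + 14 + 0 + 2 + 28 = 68

68


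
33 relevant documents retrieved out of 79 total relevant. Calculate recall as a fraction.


Recall = retrieved_relevant / total_relevant
= 33 / 79
= 33 / (33 + 46)
= 33/79

33/79


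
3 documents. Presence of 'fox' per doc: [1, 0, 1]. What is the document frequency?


Checking each document for 'fox':
Doc 1: present
Doc 2: absent
Doc 3: present
df = sum of presences = 1 + 0 + 1 = 2

2


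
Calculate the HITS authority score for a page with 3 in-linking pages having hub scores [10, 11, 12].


Authority = sum of hub scores of in-linkers
In-link 1: hub score = 10
In-link 2: hub score = 11
In-link 3: hub score = 12
Authority = 10 + 11 + 12 = 33

33


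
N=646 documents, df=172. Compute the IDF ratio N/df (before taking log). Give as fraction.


IDF ratio = N / df
= 646 / 172
= 323/86

323/86


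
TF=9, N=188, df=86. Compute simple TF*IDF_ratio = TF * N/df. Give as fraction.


TF * (N/df)
= 9 * (188/86)
= 9 * 94/43
= 846/43

846/43


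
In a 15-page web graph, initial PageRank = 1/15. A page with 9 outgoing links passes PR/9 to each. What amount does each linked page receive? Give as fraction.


Initial PR = 1/15 = 1/15
Outlinks = 9
Contribution per link = PR / outlinks
= 1/15 / 9
= 1/135

1/135


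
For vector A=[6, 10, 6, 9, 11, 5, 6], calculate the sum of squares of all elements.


|A|^2 = sum of squared components
A[0]^2 = 6^2 = 36
A[1]^2 = 10^2 = 100
A[2]^2 = 6^2 = 36
A[3]^2 = 9^2 = 81
A[4]^2 = 11^2 = 121
A[5]^2 = 5^2 = 25
A[6]^2 = 6^2 = 36
Sum = 36 + 100 + 36 + 81 + 121 + 25 + 36 = 435

435


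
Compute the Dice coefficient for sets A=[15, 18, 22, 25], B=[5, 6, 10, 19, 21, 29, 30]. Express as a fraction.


A intersect B = []
|A intersect B| = 0
|A| = 4, |B| = 7
Dice = 2*0 / (4+7)
= 0 / 11 = 0

0


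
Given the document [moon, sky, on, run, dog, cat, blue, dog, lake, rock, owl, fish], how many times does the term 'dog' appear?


Document has 12 words
Scanning for 'dog':
Found at positions: [4, 7]
Count = 2

2


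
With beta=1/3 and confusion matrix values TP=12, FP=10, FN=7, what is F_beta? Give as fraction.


P = TP/(TP+FP) = 12/22 = 6/11
R = TP/(TP+FN) = 12/19 = 12/19
beta^2 = 1/3^2 = 1/9
(1 + beta^2) = 10/9
Numerator = (1+beta^2)*P*R = 80/209
Denominator = beta^2*P + R = 2/33 + 12/19 = 434/627
F_beta = 120/217

120/217


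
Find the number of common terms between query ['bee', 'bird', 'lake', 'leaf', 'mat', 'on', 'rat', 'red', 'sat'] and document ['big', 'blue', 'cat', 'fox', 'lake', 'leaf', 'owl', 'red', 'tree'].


Query terms: ['bee', 'bird', 'lake', 'leaf', 'mat', 'on', 'rat', 'red', 'sat']
Document terms: ['big', 'blue', 'cat', 'fox', 'lake', 'leaf', 'owl', 'red', 'tree']
Common terms: ['lake', 'leaf', 'red']
Overlap count = 3

3


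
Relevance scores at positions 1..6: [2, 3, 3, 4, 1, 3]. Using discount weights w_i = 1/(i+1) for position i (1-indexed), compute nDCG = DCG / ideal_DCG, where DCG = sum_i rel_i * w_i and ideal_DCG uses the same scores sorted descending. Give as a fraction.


Position discount weights w_i = 1/(i+1) for i=1..6:
Weights = [1/2, 1/3, 1/4, 1/5, 1/6, 1/7]
Actual relevance: [2, 3, 3, 4, 1, 3]
DCG = 2/2 + 3/3 + 3/4 + 4/5 + 1/6 + 3/7 = 1741/420
Ideal relevance (sorted desc): [4, 3, 3, 3, 2, 1]
Ideal DCG = 4/2 + 3/3 + 3/4 + 3/5 + 2/6 + 1/7 = 2027/420
nDCG = DCG / ideal_DCG = 1741/420 / 2027/420 = 1741/2027

1741/2027


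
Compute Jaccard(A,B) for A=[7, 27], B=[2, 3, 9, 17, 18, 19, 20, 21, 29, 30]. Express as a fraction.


A intersect B = []
|A intersect B| = 0
A union B = [2, 3, 7, 9, 17, 18, 19, 20, 21, 27, 29, 30]
|A union B| = 12
Jaccard = 0/12 = 0

0


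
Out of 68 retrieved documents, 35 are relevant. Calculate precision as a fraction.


Precision = relevant_retrieved / total_retrieved
= 35 / 68
= 35 / (35 + 33)
= 35/68

35/68


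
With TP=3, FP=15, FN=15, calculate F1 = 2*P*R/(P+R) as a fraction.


F1 = 2 * P * R / (P + R)
P = TP/(TP+FP) = 3/18 = 1/6
R = TP/(TP+FN) = 3/18 = 1/6
2 * P * R = 2 * 1/6 * 1/6 = 1/18
P + R = 1/6 + 1/6 = 1/3
F1 = 1/18 / 1/3 = 1/6

1/6


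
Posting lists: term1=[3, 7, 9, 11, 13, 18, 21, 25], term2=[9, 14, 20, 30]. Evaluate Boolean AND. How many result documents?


Boolean AND: find intersection of posting lists
term1 docs: [3, 7, 9, 11, 13, 18, 21, 25]
term2 docs: [9, 14, 20, 30]
Intersection: [9]
|intersection| = 1

1


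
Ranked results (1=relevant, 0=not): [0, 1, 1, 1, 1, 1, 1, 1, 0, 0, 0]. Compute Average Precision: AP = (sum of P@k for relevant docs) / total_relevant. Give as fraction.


Computing P@k for each relevant position:
Position 1: not relevant
Position 2: relevant, P@2 = 1/2 = 1/2
Position 3: relevant, P@3 = 2/3 = 2/3
Position 4: relevant, P@4 = 3/4 = 3/4
Position 5: relevant, P@5 = 4/5 = 4/5
Position 6: relevant, P@6 = 5/6 = 5/6
Position 7: relevant, P@7 = 6/7 = 6/7
Position 8: relevant, P@8 = 7/8 = 7/8
Position 9: not relevant
Position 10: not relevant
Position 11: not relevant
Sum of P@k = 1/2 + 2/3 + 3/4 + 4/5 + 5/6 + 6/7 + 7/8 = 1479/280
AP = 1479/280 / 7 = 1479/1960

1479/1960


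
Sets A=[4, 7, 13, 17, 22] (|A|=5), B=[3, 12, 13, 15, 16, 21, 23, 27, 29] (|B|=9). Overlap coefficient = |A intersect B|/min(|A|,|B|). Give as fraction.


A intersect B = [13]
|A intersect B| = 1
min(|A|, |B|) = min(5, 9) = 5
Overlap = 1 / 5 = 1/5

1/5


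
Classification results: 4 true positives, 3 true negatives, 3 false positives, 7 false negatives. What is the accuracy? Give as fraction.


Accuracy = (TP + TN) / (TP + TN + FP + FN)
TP + TN = 4 + 3 = 7
Total = 4 + 3 + 3 + 7 = 17
Accuracy = 7 / 17 = 7/17

7/17


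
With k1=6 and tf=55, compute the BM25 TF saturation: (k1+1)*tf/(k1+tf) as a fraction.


BM25 TF component = (k1+1)*tf / (k1+tf)
k1 = 6, tf = 55
Numerator = (6+1)*55 = 385
Denominator = 6 + 55 = 61
= 385/61 = 385/61

385/61


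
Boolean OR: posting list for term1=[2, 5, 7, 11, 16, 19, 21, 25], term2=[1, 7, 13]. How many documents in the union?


Boolean OR: find union of posting lists
term1 docs: [2, 5, 7, 11, 16, 19, 21, 25]
term2 docs: [1, 7, 13]
Union: [1, 2, 5, 7, 11, 13, 16, 19, 21, 25]
|union| = 10

10


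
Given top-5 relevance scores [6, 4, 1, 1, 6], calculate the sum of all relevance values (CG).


Cumulative Gain = sum of relevance scores
Position 1: rel=6, running sum=6
Position 2: rel=4, running sum=10
Position 3: rel=1, running sum=11
Position 4: rel=1, running sum=12
Position 5: rel=6, running sum=18
CG = 18

18


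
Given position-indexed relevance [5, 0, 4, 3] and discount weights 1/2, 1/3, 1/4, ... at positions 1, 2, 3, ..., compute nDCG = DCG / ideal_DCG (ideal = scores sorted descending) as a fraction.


Position discount weights w_i = 1/(i+1) for i=1..4:
Weights = [1/2, 1/3, 1/4, 1/5]
Actual relevance: [5, 0, 4, 3]
DCG = 5/2 + 0/3 + 4/4 + 3/5 = 41/10
Ideal relevance (sorted desc): [5, 4, 3, 0]
Ideal DCG = 5/2 + 4/3 + 3/4 + 0/5 = 55/12
nDCG = DCG / ideal_DCG = 41/10 / 55/12 = 246/275

246/275


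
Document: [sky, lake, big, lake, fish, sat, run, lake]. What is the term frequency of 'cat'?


Document has 8 words
Scanning for 'cat':
Term not found in document
Count = 0

0


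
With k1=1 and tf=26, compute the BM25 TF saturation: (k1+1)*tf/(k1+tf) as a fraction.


BM25 TF component = (k1+1)*tf / (k1+tf)
k1 = 1, tf = 26
Numerator = (1+1)*26 = 52
Denominator = 1 + 26 = 27
= 52/27 = 52/27

52/27


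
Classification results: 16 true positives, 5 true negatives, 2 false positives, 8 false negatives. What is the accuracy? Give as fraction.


Accuracy = (TP + TN) / (TP + TN + FP + FN)
TP + TN = 16 + 5 = 21
Total = 16 + 5 + 2 + 8 = 31
Accuracy = 21 / 31 = 21/31

21/31


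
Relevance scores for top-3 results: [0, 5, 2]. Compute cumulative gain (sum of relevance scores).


Cumulative Gain = sum of relevance scores
Position 1: rel=0, running sum=0
Position 2: rel=5, running sum=5
Position 3: rel=2, running sum=7
CG = 7

7


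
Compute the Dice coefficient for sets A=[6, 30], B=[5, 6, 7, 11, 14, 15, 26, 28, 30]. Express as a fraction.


A intersect B = [6, 30]
|A intersect B| = 2
|A| = 2, |B| = 9
Dice = 2*2 / (2+9)
= 4 / 11 = 4/11

4/11


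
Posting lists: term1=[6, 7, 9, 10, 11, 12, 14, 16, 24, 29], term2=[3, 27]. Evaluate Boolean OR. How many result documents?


Boolean OR: find union of posting lists
term1 docs: [6, 7, 9, 10, 11, 12, 14, 16, 24, 29]
term2 docs: [3, 27]
Union: [3, 6, 7, 9, 10, 11, 12, 14, 16, 24, 27, 29]
|union| = 12

12


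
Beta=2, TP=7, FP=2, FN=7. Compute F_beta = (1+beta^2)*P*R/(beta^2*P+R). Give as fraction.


P = TP/(TP+FP) = 7/9 = 7/9
R = TP/(TP+FN) = 7/14 = 1/2
beta^2 = 2^2 = 4
(1 + beta^2) = 5
Numerator = (1+beta^2)*P*R = 35/18
Denominator = beta^2*P + R = 28/9 + 1/2 = 65/18
F_beta = 7/13

7/13


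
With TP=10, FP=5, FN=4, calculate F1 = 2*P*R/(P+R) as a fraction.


F1 = 2 * P * R / (P + R)
P = TP/(TP+FP) = 10/15 = 2/3
R = TP/(TP+FN) = 10/14 = 5/7
2 * P * R = 2 * 2/3 * 5/7 = 20/21
P + R = 2/3 + 5/7 = 29/21
F1 = 20/21 / 29/21 = 20/29

20/29


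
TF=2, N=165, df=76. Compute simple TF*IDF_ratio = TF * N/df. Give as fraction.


TF * (N/df)
= 2 * (165/76)
= 2 * 165/76
= 165/38

165/38


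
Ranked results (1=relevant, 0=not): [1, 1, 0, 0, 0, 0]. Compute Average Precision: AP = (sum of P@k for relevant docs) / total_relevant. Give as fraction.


Computing P@k for each relevant position:
Position 1: relevant, P@1 = 1/1 = 1
Position 2: relevant, P@2 = 2/2 = 1
Position 3: not relevant
Position 4: not relevant
Position 5: not relevant
Position 6: not relevant
Sum of P@k = 1 + 1 = 2
AP = 2 / 2 = 1

1


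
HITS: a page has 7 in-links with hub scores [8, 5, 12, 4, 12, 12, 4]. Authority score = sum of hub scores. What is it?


Authority = sum of hub scores of in-linkers
In-link 1: hub score = 8
In-link 2: hub score = 5
In-link 3: hub score = 12
In-link 4: hub score = 4
In-link 5: hub score = 12
In-link 6: hub score = 12
In-link 7: hub score = 4
Authority = 8 + 5 + 12 + 4 + 12 + 12 + 4 = 57

57


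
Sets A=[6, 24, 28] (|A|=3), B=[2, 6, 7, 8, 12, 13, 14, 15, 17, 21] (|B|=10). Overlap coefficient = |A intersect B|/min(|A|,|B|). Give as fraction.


A intersect B = [6]
|A intersect B| = 1
min(|A|, |B|) = min(3, 10) = 3
Overlap = 1 / 3 = 1/3

1/3


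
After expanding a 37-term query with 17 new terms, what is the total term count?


Original terms: 37
Expansion terms: 17
Total = 37 + 17 = 54

54


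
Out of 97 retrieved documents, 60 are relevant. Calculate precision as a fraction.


Precision = relevant_retrieved / total_retrieved
= 60 / 97
= 60 / (60 + 37)
= 60/97

60/97


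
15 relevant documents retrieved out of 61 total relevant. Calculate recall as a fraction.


Recall = retrieved_relevant / total_relevant
= 15 / 61
= 15 / (15 + 46)
= 15/61

15/61


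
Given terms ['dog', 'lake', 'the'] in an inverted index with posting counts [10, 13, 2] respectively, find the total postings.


Summing posting list sizes:
'dog': 10 postings
'lake': 13 postings
'the': 2 postings
Total = 10 + 13 + 2 = 25

25


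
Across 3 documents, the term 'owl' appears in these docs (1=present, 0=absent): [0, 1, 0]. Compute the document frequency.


Checking each document for 'owl':
Doc 1: absent
Doc 2: present
Doc 3: absent
df = sum of presences = 0 + 1 + 0 = 1

1


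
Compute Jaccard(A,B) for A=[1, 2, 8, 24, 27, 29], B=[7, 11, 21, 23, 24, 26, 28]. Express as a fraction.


A intersect B = [24]
|A intersect B| = 1
A union B = [1, 2, 7, 8, 11, 21, 23, 24, 26, 27, 28, 29]
|A union B| = 12
Jaccard = 1/12 = 1/12

1/12


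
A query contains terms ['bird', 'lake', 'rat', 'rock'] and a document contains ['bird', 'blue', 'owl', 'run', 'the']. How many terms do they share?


Query terms: ['bird', 'lake', 'rat', 'rock']
Document terms: ['bird', 'blue', 'owl', 'run', 'the']
Common terms: ['bird']
Overlap count = 1

1


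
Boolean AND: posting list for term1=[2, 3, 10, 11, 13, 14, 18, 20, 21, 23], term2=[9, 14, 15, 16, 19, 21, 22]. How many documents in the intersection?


Boolean AND: find intersection of posting lists
term1 docs: [2, 3, 10, 11, 13, 14, 18, 20, 21, 23]
term2 docs: [9, 14, 15, 16, 19, 21, 22]
Intersection: [14, 21]
|intersection| = 2

2


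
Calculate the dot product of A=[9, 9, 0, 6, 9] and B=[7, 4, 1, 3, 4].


Dot product = sum of element-wise products
A[0]*B[0] = 9*7 = 63
A[1]*B[1] = 9*4 = 36
A[2]*B[2] = 0*1 = 0
A[3]*B[3] = 6*3 = 18
A[4]*B[4] = 9*4 = 36
Sum = 63 + 36 + 0 + 18 + 36 = 153

153


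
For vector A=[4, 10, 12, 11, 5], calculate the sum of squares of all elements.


|A|^2 = sum of squared components
A[0]^2 = 4^2 = 16
A[1]^2 = 10^2 = 100
A[2]^2 = 12^2 = 144
A[3]^2 = 11^2 = 121
A[4]^2 = 5^2 = 25
Sum = 16 + 100 + 144 + 121 + 25 = 406

406


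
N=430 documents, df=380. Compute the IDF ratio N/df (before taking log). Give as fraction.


IDF ratio = N / df
= 430 / 380
= 43/38

43/38


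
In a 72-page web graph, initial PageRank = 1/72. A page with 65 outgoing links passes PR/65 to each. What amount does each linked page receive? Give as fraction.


Initial PR = 1/72 = 1/72
Outlinks = 65
Contribution per link = PR / outlinks
= 1/72 / 65
= 1/4680

1/4680


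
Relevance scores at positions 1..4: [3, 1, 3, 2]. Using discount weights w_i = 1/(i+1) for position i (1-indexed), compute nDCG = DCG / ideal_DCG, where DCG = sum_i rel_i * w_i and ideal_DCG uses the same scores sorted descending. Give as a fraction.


Position discount weights w_i = 1/(i+1) for i=1..4:
Weights = [1/2, 1/3, 1/4, 1/5]
Actual relevance: [3, 1, 3, 2]
DCG = 3/2 + 1/3 + 3/4 + 2/5 = 179/60
Ideal relevance (sorted desc): [3, 3, 2, 1]
Ideal DCG = 3/2 + 3/3 + 2/4 + 1/5 = 16/5
nDCG = DCG / ideal_DCG = 179/60 / 16/5 = 179/192

179/192


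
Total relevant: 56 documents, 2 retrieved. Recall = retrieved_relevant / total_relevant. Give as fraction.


Recall = retrieved_relevant / total_relevant
= 2 / 56
= 2 / (2 + 54)
= 1/28

1/28


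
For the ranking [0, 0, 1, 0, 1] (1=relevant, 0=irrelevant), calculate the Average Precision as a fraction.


Computing P@k for each relevant position:
Position 1: not relevant
Position 2: not relevant
Position 3: relevant, P@3 = 1/3 = 1/3
Position 4: not relevant
Position 5: relevant, P@5 = 2/5 = 2/5
Sum of P@k = 1/3 + 2/5 = 11/15
AP = 11/15 / 2 = 11/30

11/30


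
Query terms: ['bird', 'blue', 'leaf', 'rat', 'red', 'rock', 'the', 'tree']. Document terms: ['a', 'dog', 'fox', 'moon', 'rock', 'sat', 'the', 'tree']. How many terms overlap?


Query terms: ['bird', 'blue', 'leaf', 'rat', 'red', 'rock', 'the', 'tree']
Document terms: ['a', 'dog', 'fox', 'moon', 'rock', 'sat', 'the', 'tree']
Common terms: ['rock', 'the', 'tree']
Overlap count = 3

3


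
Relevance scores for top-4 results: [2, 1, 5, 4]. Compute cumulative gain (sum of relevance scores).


Cumulative Gain = sum of relevance scores
Position 1: rel=2, running sum=2
Position 2: rel=1, running sum=3
Position 3: rel=5, running sum=8
Position 4: rel=4, running sum=12
CG = 12

12


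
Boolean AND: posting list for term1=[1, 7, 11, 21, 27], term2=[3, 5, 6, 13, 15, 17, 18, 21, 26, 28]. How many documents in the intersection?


Boolean AND: find intersection of posting lists
term1 docs: [1, 7, 11, 21, 27]
term2 docs: [3, 5, 6, 13, 15, 17, 18, 21, 26, 28]
Intersection: [21]
|intersection| = 1

1


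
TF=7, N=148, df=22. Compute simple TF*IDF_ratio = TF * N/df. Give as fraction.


TF * (N/df)
= 7 * (148/22)
= 7 * 74/11
= 518/11

518/11


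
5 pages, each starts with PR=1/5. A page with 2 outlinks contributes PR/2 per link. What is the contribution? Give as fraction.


Initial PR = 1/5 = 1/5
Outlinks = 2
Contribution per link = PR / outlinks
= 1/5 / 2
= 1/10

1/10


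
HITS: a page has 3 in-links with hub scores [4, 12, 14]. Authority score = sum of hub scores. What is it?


Authority = sum of hub scores of in-linkers
In-link 1: hub score = 4
In-link 2: hub score = 12
In-link 3: hub score = 14
Authority = 4 + 12 + 14 = 30

30


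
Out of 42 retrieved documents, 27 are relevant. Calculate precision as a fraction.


Precision = relevant_retrieved / total_retrieved
= 27 / 42
= 27 / (27 + 15)
= 9/14

9/14


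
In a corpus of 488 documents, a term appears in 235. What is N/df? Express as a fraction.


IDF ratio = N / df
= 488 / 235
= 488/235

488/235


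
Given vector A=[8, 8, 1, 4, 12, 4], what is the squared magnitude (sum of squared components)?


|A|^2 = sum of squared components
A[0]^2 = 8^2 = 64
A[1]^2 = 8^2 = 64
A[2]^2 = 1^2 = 1
A[3]^2 = 4^2 = 16
A[4]^2 = 12^2 = 144
A[5]^2 = 4^2 = 16
Sum = 64 + 64 + 1 + 16 + 144 + 16 = 305

305


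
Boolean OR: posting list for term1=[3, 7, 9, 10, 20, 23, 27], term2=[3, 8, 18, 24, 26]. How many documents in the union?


Boolean OR: find union of posting lists
term1 docs: [3, 7, 9, 10, 20, 23, 27]
term2 docs: [3, 8, 18, 24, 26]
Union: [3, 7, 8, 9, 10, 18, 20, 23, 24, 26, 27]
|union| = 11

11


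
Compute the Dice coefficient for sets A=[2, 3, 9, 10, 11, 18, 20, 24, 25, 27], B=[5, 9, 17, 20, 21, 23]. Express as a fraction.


A intersect B = [9, 20]
|A intersect B| = 2
|A| = 10, |B| = 6
Dice = 2*2 / (10+6)
= 4 / 16 = 1/4

1/4


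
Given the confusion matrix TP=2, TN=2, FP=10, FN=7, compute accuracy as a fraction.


Accuracy = (TP + TN) / (TP + TN + FP + FN)
TP + TN = 2 + 2 = 4
Total = 2 + 2 + 10 + 7 = 21
Accuracy = 4 / 21 = 4/21

4/21


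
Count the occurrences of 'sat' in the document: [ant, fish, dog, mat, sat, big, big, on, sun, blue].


Document has 10 words
Scanning for 'sat':
Found at positions: [4]
Count = 1

1


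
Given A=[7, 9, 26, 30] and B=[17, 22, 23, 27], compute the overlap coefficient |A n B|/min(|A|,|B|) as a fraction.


A intersect B = []
|A intersect B| = 0
min(|A|, |B|) = min(4, 4) = 4
Overlap = 0 / 4 = 0

0


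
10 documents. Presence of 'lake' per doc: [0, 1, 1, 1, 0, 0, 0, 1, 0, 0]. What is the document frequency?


Checking each document for 'lake':
Doc 1: absent
Doc 2: present
Doc 3: present
Doc 4: present
Doc 5: absent
Doc 6: absent
Doc 7: absent
Doc 8: present
Doc 9: absent
Doc 10: absent
df = sum of presences = 0 + 1 + 1 + 1 + 0 + 0 + 0 + 1 + 0 + 0 = 4

4


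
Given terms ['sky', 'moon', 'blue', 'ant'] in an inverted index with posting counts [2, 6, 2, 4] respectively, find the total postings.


Summing posting list sizes:
'sky': 2 postings
'moon': 6 postings
'blue': 2 postings
'ant': 4 postings
Total = 2 + 6 + 2 + 4 = 14

14


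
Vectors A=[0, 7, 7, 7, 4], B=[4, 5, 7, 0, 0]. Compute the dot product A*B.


Dot product = sum of element-wise products
A[0]*B[0] = 0*4 = 0
A[1]*B[1] = 7*5 = 35
A[2]*B[2] = 7*7 = 49
A[3]*B[3] = 7*0 = 0
A[4]*B[4] = 4*0 = 0
Sum = 0 + 35 + 49 + 0 + 0 = 84

84


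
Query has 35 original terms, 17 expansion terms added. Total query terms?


Original terms: 35
Expansion terms: 17
Total = 35 + 17 = 52

52


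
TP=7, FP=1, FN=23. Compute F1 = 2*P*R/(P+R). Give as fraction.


F1 = 2 * P * R / (P + R)
P = TP/(TP+FP) = 7/8 = 7/8
R = TP/(TP+FN) = 7/30 = 7/30
2 * P * R = 2 * 7/8 * 7/30 = 49/120
P + R = 7/8 + 7/30 = 133/120
F1 = 49/120 / 133/120 = 7/19

7/19


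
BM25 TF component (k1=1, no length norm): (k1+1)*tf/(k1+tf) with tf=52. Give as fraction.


BM25 TF component = (k1+1)*tf / (k1+tf)
k1 = 1, tf = 52
Numerator = (1+1)*52 = 104
Denominator = 1 + 52 = 53
= 104/53 = 104/53

104/53


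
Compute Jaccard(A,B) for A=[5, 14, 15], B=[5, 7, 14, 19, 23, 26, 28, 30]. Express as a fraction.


A intersect B = [5, 14]
|A intersect B| = 2
A union B = [5, 7, 14, 15, 19, 23, 26, 28, 30]
|A union B| = 9
Jaccard = 2/9 = 2/9

2/9


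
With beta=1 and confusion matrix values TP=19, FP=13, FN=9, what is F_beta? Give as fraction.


P = TP/(TP+FP) = 19/32 = 19/32
R = TP/(TP+FN) = 19/28 = 19/28
beta^2 = 1^2 = 1
(1 + beta^2) = 2
Numerator = (1+beta^2)*P*R = 361/448
Denominator = beta^2*P + R = 19/32 + 19/28 = 285/224
F_beta = 19/30

19/30


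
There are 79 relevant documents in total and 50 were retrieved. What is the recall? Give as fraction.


Recall = retrieved_relevant / total_relevant
= 50 / 79
= 50 / (50 + 29)
= 50/79

50/79


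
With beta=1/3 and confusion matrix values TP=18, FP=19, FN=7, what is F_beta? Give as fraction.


P = TP/(TP+FP) = 18/37 = 18/37
R = TP/(TP+FN) = 18/25 = 18/25
beta^2 = 1/3^2 = 1/9
(1 + beta^2) = 10/9
Numerator = (1+beta^2)*P*R = 72/185
Denominator = beta^2*P + R = 2/37 + 18/25 = 716/925
F_beta = 90/179

90/179


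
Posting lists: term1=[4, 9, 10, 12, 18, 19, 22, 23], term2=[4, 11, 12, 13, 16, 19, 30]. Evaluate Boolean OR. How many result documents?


Boolean OR: find union of posting lists
term1 docs: [4, 9, 10, 12, 18, 19, 22, 23]
term2 docs: [4, 11, 12, 13, 16, 19, 30]
Union: [4, 9, 10, 11, 12, 13, 16, 18, 19, 22, 23, 30]
|union| = 12

12


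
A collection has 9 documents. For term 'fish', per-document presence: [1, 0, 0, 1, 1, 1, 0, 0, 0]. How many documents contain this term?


Checking each document for 'fish':
Doc 1: present
Doc 2: absent
Doc 3: absent
Doc 4: present
Doc 5: present
Doc 6: present
Doc 7: absent
Doc 8: absent
Doc 9: absent
df = sum of presences = 1 + 0 + 0 + 1 + 1 + 1 + 0 + 0 + 0 = 4

4


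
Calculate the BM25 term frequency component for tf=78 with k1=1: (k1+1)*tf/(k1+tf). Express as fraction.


BM25 TF component = (k1+1)*tf / (k1+tf)
k1 = 1, tf = 78
Numerator = (1+1)*78 = 156
Denominator = 1 + 78 = 79
= 156/79 = 156/79

156/79


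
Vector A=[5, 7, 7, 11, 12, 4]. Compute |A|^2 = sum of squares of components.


|A|^2 = sum of squared components
A[0]^2 = 5^2 = 25
A[1]^2 = 7^2 = 49
A[2]^2 = 7^2 = 49
A[3]^2 = 11^2 = 121
A[4]^2 = 12^2 = 144
A[5]^2 = 4^2 = 16
Sum = 25 + 49 + 49 + 121 + 144 + 16 = 404

404
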